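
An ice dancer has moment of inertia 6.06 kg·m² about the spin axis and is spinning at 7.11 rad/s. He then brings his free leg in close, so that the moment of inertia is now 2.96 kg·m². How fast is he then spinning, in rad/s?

Angular momentum about the spin axis is conserved since the torque about it is zero.
ω₂ = I₁ω₁ / I₂ = (6.060)(7.11 rad/s) / (2.960) = 14.56 rad/s.

ω₂ ≈ 14.6 rad/s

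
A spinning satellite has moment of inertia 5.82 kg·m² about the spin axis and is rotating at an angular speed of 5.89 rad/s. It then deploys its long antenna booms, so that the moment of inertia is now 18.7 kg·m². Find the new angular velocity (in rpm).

ω₂ ≈ 17.5 rpm

Angular momentum about the spin axis is conserved since the torque about it is zero.
ω₂ = I₁ω₁ / I₂ = (5.820)(5.89 rad/s) / (18.70) = 1.833 rad/s = 17.51 rpm.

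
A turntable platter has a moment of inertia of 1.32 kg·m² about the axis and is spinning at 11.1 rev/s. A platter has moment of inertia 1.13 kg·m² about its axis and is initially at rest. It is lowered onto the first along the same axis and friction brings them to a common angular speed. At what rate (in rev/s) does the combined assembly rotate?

The coupling torques are internal; angular momentum about the shared axis is conserved.
Taking A's sense as positive: L = (1.320)(11.1) = 14.65 kg·m²·rev/s.
Combined I = 1.320 + 1.130 = 2.450 kg·m².
ω_f = L / I = 14.65 / 2.450 = 5.980 rev/s.

|ω_f| ≈ 5.98 rev/s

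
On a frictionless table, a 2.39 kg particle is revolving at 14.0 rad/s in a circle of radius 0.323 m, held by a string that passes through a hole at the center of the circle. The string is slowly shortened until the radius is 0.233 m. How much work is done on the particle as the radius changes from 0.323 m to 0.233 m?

No torque about the axis ⇒ m r₁² ω₁ = m r₂² ω₂.
ω₂ = ω₁ (r₁/r₂)² = (14.0)(0.323/0.233)² = 26.90 rad/s.
W = ΔKE = ½m(v₂² − v₁²) = 22.52 J.

W ≈ 22.5 J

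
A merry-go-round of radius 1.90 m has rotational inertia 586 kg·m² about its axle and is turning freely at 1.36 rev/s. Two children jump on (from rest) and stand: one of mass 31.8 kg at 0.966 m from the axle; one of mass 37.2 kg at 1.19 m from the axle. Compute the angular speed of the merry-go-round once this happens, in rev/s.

No external torque acts about the axle; L_before = L_after.
Added inertia Σmr² = (31.8)(0.966)² + (37.2)(1.19)² = 82.35 kg·m²; I_f = 586.0 + 82.35 = 668.4 kg·m².
ω_f = I_p ω_i / I_f = (586.0)(1.36) / 668.4 = 1.192 rev/s.

ω_f ≈ 1.19 rev/s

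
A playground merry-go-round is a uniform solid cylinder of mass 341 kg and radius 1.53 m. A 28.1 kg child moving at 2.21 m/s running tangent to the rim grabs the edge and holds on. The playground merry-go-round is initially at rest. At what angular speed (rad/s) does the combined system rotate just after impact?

The axle reaction passes through the axle and exerts no torque about it; angular momentum about the axle is conserved through the impact.
I_p = ½(341)(1.53)² = 399.1 kg·m². Taking the sense of the child's angular momentum as positive, L_{child} = m v R = (28.1)(2.21)(1.53) = 95.01 kg·m²/s.
L_i = 0 + 95.01 = 95.01 kg·m²/s.
After sticking, I_f = I_p + m R² = 399.1 + (28.1)(1.53)² = 464.9 kg·m².
ω_f = L_i / I_f = 95.01 / 464.9 = 0.2044 rad/s.

|ω_f| ≈ 0.204 rad/s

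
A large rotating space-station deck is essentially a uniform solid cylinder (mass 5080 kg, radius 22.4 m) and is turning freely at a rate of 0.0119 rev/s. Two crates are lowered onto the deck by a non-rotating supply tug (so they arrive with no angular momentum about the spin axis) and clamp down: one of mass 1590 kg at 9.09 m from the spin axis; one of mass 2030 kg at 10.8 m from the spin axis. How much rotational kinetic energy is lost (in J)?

No external torque acts about the spin axis; L_before = L_after.
I_p = ½(5080)(22.4)² = 1.274e+06 kg·m².
Added inertia Σmr² = (1590)(9.09)² + (2030)(10.8)² = 3.682e+05 kg·m²; I_f = 1.274e+06 + 3.682e+05 = 1.643e+06 kg·m².
ω_f = I_p ω_i / I_f = (1.274e+06)(0.0119) / 1.643e+06 = 0.009233 rev/s.
KE_i = ½(1.274e+06)(0.07477 rad/s)² = 3562 J; KE_f = ½(1.643e+06)(0.05801)² = 2764 J.

energy lost ≈ 798 J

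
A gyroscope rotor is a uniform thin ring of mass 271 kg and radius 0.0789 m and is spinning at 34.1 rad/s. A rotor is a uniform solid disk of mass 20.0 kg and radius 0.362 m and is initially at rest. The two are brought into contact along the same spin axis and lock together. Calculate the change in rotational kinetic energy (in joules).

No external torque acts about the common axis, so total angular momentum is conserved.
Moments of inertia: I_A = (271)(0.0789)² = 1.687 kg·m²; I_B = ½(20.0)(0.362)² = 1.310 kg·m².
Taking A's sense as positive: L = (1.687)(34.1) = 57.53 kg·m²·rad/s.
Combined I = 1.687 + 1.310 = 2.997 kg·m².
ω_f = L / I = 57.53 / 2.997 = 19.19 rad/s.
KE_i = ½ΣIω² = 980.8 J; KE_f = ½(2.997)(19.19)² = 552.0 J.

ΔKE ≈ -429 J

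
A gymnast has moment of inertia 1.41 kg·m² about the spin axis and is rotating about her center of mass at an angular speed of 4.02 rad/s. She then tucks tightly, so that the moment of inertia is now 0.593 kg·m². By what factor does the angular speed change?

ω₂/ω₁ ≈ 2.38

With no external torque about the axis, L is conserved: I₁ω₁ = I₂ω₂.
ω₂/ω₁ = I₁/I₂ = 1.410 / 0.5930 = 2.378.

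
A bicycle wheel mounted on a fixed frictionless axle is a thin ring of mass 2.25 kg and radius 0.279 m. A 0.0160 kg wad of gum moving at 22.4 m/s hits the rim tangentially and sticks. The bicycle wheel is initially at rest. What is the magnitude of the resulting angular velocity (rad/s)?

|ω_f| ≈ 0.567 rad/s

About the axle the impulsive forces during the collision are internal, so angular momentum about that axis is conserved.
I_p = (2.25)(0.279)² = 0.1751 kg·m². Taking the sense of the wad of gum's angular momentum as positive, L_{wad} = m v R = (0.0160)(22.4)(0.279) = 0.09999 kg·m²/s.
L_i = 0 + 0.09999 = 0.09999 kg·m²/s.
After sticking, I_f = I_p + m R² = 0.1751 + (0.0160)(0.279)² = 0.1764 kg·m².
ω_f = L_i / I_f = 0.09999 / 0.1764 = 0.5669 rad/s.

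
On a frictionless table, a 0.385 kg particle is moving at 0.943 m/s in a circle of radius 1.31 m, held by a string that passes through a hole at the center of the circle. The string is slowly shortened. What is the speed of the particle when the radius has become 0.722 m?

Central (radial) force ⇒ zero torque about the center ⇒ m v r is constant.
v₂ = v₁ r₁ / r₂ = (0.943)(1.31) / (0.722) = 1.711 m/s.

v₂ ≈ 1.71 m/s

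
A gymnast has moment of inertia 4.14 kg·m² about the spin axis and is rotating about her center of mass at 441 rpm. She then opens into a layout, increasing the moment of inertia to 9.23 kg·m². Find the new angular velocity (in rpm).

No external torque acts about the spin axis, so angular momentum is conserved.
ω₂ = I₁ω₁ / I₂ = (4.140)(441 rpm) / (9.230) = 197.8 rpm.

ω₂ ≈ 198 rpm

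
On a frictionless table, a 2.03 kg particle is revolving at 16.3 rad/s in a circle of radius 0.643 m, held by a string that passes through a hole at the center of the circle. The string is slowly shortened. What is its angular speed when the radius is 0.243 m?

ω₂ ≈ 114 rad/s

No torque about the axis ⇒ m r₁² ω₁ = m r₂² ω₂.
ω₂ = ω₁ (r₁/r₂)² = (16.3)(0.643/0.243)² = 114.1 rad/s.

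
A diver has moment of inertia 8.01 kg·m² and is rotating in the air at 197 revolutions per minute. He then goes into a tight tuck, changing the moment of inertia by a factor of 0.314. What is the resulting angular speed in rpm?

No external torque acts about the spin axis, so angular momentum is conserved.
I₂ = 0.314 × 8.01 = 2.515 kg·m².
ω₂ = I₁ω₁ / I₂ = (8.010)(197 rpm) / (2.515) = 627.4 rpm.

ω₂ ≈ 627 rpm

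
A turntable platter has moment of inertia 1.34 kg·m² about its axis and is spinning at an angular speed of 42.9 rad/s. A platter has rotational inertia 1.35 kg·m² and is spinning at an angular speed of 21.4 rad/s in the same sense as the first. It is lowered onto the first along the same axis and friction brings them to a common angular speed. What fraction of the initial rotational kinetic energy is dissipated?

The coupling torques are internal; angular momentum about the shared axis is conserved.
Taking A's sense as positive: L = (1.340)(42.9) + (1.350)(21.4) = 86.38 kg·m²·rad/s.
Combined I = 1.340 + 1.350 = 2.690 kg·m².
ω_f = L / I = 86.38 / 2.690 = 32.11 rad/s.
KE_i = ½ΣIω² = 1542 J; KE_f = ½(2.690)(32.11)² = 1387 J.
Fraction dissipated = (KE_i − KE_f)/KE_i = 0.1008.

fraction ≈ 0.101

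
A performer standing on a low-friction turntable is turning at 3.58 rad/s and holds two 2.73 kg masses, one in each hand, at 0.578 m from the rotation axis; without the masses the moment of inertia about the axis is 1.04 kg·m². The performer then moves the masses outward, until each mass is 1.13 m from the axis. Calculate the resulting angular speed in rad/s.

ω₂ ≈ 1.28 rad/s

Angular momentum about the spin axis is conserved since the torque about it is zero.
I₁ = 1.04 + 2(2.73)(0.578)² = 2.864 kg·m²; I₂ = 1.04 + 2(2.73)(1.13)² = 8.012 kg·m².
ω₂ = I₁ω₁ / I₂ = (2.864)(3.58 rad/s) / (8.012) = 1.280 rad/s.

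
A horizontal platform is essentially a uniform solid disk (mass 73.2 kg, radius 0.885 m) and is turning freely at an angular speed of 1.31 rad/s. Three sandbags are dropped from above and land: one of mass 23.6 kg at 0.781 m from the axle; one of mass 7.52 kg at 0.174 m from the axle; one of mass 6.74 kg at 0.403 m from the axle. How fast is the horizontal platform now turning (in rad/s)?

ω_f ≈ 0.846 rad/s

No external torque acts about the axle; L_before = L_after.
I_p = ½(73.2)(0.885)² = 28.67 kg·m².
Added inertia Σmr² = (23.6)(0.781)² + (7.52)(0.174)² + (6.74)(0.403)² = 15.72 kg·m²; I_f = 28.67 + 15.72 = 44.38 kg·m².
ω_f = I_p ω_i / I_f = (28.67)(1.31) / 44.38 = 0.8461 rad/s.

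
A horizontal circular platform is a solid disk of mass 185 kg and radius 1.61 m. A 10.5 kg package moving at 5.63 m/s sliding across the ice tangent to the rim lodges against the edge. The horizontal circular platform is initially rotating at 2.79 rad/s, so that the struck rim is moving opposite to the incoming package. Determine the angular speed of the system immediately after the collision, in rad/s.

The axle reaction passes through the central axle and exerts no torque about it; angular momentum about the central axle is conserved through the impact.
I_p = ½(185)(1.61)² = 239.8 kg·m². Taking the sense of the package's angular momentum as positive, L_{package} = m v R = (10.5)(5.63)(1.61) = 95.18 kg·m²/s.
L_i = −I_p ω_p + m v R = −(239.8)(2.79) + 95.18 = -573.8 kg·m²/s.
After sticking, I_f = I_p + m R² = 239.8 + (10.5)(1.61)² = 267.0 kg·m².
ω_f = L_i / I_f = -573.8 / 267.0 = -2.149 rad/s.

|ω_f| ≈ 2.15 rad/s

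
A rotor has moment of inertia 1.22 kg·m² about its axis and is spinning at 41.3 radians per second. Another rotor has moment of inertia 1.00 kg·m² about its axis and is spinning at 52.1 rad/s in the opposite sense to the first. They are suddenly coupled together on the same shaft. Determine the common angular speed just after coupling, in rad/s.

The coupling torques are internal; angular momentum about the shared axis is conserved.
Taking A's sense as positive: L = (1.220)(41.3) − (1.000)(52.1) = -1.714 kg·m²·rad/s.
Combined I = 1.220 + 1.000 = 2.220 kg·m².
ω_f = L / I = -1.714 / 2.220 = -0.7721 rad/s.

|ω_f| ≈ 0.772 rad/s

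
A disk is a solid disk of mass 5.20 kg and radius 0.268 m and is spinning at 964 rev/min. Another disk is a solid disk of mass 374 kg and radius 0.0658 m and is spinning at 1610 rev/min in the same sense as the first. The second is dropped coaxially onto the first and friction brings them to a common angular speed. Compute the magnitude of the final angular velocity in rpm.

No external torque acts about the common axis, so total angular momentum is conserved.
Moments of inertia: I_A = ½(5.20)(0.268)² = 0.1867 kg·m²; I_B = ½(374)(0.0658)² = 0.8096 kg·m².
Taking A's sense as positive: L = (0.1867)(964) + (0.8096)(1610) = 1484 kg·m²·rpm.
Combined I = 0.1867 + 0.8096 = 0.9964 kg·m².
ω_f = L / I = 1484 / 0.9964 = 1489 rpm.

|ω_f| ≈ 1490 rpm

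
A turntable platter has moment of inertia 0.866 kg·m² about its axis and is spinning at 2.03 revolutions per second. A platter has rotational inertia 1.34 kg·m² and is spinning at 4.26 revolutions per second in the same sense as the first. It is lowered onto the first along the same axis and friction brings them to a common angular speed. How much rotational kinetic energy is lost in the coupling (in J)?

ΔKE lost ≈ 51.6 J

No external torque acts about the common axis, so total angular momentum is conserved.
Taking A's sense as positive: L = (0.8660)(2.03) + (1.340)(4.26) = 7.466 kg·m²·rev/s.
Combined I = 0.8660 + 1.340 = 2.206 kg·m².
ω_f = L / I = 7.466 / 2.206 = 3.385 rev/s.
KE_i = ½ΣIω² = 550.5 J; KE_f = ½(2.206)(21.27)² = 498.8 J.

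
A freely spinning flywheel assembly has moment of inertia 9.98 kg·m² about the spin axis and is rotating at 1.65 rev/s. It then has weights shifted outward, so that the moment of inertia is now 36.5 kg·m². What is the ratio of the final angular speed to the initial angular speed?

ω₂/ω₁ ≈ 0.273

No external torque acts about the spin axis, so angular momentum is conserved.
ω₂/ω₁ = I₁/I₂ = 9.980 / 36.50 = 0.2734.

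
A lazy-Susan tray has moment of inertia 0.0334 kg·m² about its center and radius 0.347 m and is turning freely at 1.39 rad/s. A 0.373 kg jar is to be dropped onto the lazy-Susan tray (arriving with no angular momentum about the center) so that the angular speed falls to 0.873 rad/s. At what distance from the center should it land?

The added mass arrives with no angular momentum about the center, and any external torque about the center is negligible, so the system's angular momentum is conserved.
I_p ω_i = (I_p + m r²) ω_f ⇒ m r² = I_p(ω_i/ω_f − 1) = 0.03340(1.39/0.873 − 1) = 0.01978 kg·m².
r = √(0.01978/0.373) = 0.2303 m.

r ≈ 0.230 m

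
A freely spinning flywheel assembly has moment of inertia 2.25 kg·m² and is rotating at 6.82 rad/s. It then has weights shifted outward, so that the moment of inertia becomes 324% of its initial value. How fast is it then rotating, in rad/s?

With no external torque about the axis, L is conserved: I₁ω₁ = I₂ω₂.
I₂ = 3.24 × 2.25 = 7.290 kg·m².
ω₂ = I₁ω₁ / I₂ = (2.250)(6.82 rad/s) / (7.290) = 2.105 rad/s.

ω₂ ≈ 2.10 rad/s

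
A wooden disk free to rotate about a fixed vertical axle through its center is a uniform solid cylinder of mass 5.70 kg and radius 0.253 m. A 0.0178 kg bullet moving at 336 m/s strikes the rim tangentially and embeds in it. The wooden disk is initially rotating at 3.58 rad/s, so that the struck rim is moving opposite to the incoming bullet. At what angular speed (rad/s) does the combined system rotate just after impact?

About the axle the impulsive forces during the collision are internal, so angular momentum about that axis is conserved.
I_p = ½(5.70)(0.253)² = 0.1824 kg·m². Taking the sense of the bullet's angular momentum as positive, L_{bullet} = m v R = (0.0178)(336)(0.253) = 1.513 kg·m²/s.
L_i = −I_p ω_p + m v R = −(0.1824)(3.58) + 1.513 = 0.8601 kg·m²/s.
After sticking, I_f = I_p + m R² = 0.1824 + (0.0178)(0.253)² = 0.1836 kg·m².
ω_f = L_i / I_f = 0.8601 / 0.1836 = 4.685 rad/s.

|ω_f| ≈ 4.69 rad/s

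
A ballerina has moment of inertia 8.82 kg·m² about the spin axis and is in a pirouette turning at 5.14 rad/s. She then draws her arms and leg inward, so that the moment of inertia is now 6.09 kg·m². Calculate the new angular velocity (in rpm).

ω₂ ≈ 71.1 rpm

With no external torque about the axis, L is conserved: I₁ω₁ = I₂ω₂.
ω₂ = I₁ω₁ / I₂ = (8.820)(5.14 rad/s) / (6.090) = 7.444 rad/s = 71.09 rpm.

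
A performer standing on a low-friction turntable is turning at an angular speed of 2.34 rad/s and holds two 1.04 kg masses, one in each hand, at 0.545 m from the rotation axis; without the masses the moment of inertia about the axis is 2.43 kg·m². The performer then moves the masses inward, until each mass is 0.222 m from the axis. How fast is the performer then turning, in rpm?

ω₂ ≈ 26.9 rpm

With no external torque about the axis, L is conserved: I₁ω₁ = I₂ω₂.
I₁ = 2.43 + 2(1.04)(0.545)² = 3.048 kg·m²; I₂ = 2.43 + 2(1.04)(0.222)² = 2.533 kg·m².
ω₂ = I₁ω₁ / I₂ = (3.048)(2.34 rad/s) / (2.533) = 2.816 rad/s = 26.89 rpm.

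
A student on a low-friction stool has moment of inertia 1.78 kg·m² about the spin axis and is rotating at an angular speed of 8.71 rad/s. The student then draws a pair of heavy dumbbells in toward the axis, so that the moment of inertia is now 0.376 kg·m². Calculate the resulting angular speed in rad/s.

With no external torque about the axis, L is conserved: I₁ω₁ = I₂ω₂.
ω₂ = I₁ω₁ / I₂ = (1.780)(8.71 rad/s) / (0.3760) = 41.23 rad/s.

ω₂ ≈ 41.2 rad/s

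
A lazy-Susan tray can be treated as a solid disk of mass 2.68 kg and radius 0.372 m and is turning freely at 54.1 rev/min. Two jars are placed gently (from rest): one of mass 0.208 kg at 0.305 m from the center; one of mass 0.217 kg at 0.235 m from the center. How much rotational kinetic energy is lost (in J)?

energy lost ≈ 0.430 J

The added mass arrives with no angular momentum about the center, and any external torque about the center is negligible, so the system's angular momentum is conserved.
I_p = ½(2.68)(0.372)² = 0.1854 kg·m².
Added inertia Σmr² = (0.208)(0.305)² + (0.217)(0.235)² = 0.03133 kg·m²; I_f = 0.1854 + 0.03133 = 0.2168 kg·m².
ω_f = I_p ω_i / I_f = (0.1854)(54.1) / 0.2168 = 46.28 rpm.
KE_i = ½(0.1854)(5.665 rad/s)² = 2.976 J; KE_f = ½(0.2168)(4.846)² = 2.546 J.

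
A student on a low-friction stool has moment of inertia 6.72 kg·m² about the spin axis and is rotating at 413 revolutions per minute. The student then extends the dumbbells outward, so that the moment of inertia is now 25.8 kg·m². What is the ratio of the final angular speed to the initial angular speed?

No external torque acts about the spin axis, so angular momentum is conserved.
ω₂/ω₁ = I₁/I₂ = 6.720 / 25.80 = 0.2605.

ω₂/ω₁ ≈ 0.260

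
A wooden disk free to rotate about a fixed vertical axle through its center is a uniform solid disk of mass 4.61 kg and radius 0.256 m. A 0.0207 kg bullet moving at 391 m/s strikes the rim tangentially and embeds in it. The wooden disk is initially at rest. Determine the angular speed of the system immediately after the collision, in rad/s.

|ω_f| ≈ 13.6 rad/s

The axle reaction passes through the axle and exerts no torque about it; angular momentum about the axle is conserved through the impact.
I_p = ½(4.61)(0.256)² = 0.1511 kg·m². Taking the sense of the bullet's angular momentum as positive, L_{bullet} = m v R = (0.0207)(391)(0.256) = 2.072 kg·m²/s.
L_i = 0 + 2.072 = 2.072 kg·m²/s.
After sticking, I_f = I_p + m R² = 0.1511 + (0.0207)(0.256)² = 0.1524 kg·m².
ω_f = L_i / I_f = 2.072 / 0.1524 = 13.59 rad/s.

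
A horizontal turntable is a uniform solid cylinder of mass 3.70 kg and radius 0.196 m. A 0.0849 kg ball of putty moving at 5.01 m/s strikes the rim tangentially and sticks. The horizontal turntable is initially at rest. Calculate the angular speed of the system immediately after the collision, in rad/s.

|ω_f| ≈ 1.12 rad/s

About the axle the impulsive forces during the collision are internal, so angular momentum about that axis is conserved.
I_p = ½(3.70)(0.196)² = 0.07107 kg·m². Taking the sense of the ball of putty's angular momentum as positive, L_{ball} = m v R = (0.0849)(5.01)(0.196) = 0.08337 kg·m²/s.
L_i = 0 + 0.08337 = 0.08337 kg·m²/s.
After sticking, I_f = I_p + m R² = 0.07107 + (0.0849)(0.196)² = 0.07433 kg·m².
ω_f = L_i / I_f = 0.08337 / 0.07433 = 1.122 rad/s.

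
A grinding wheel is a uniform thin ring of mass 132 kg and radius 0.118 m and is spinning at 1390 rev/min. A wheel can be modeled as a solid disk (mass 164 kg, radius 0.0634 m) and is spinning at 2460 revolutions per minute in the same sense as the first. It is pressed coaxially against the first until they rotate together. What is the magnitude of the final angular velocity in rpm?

|ω_f| ≈ 1550 rpm

No external torque acts about the common axis, so total angular momentum is conserved.
Moments of inertia: I_A = (132)(0.118)² = 1.838 kg·m²; I_B = ½(164)(0.0634)² = 0.3296 kg·m².
Taking A's sense as positive: L = (1.838)(1390) + (0.3296)(2460) = 3366 kg·m²·rpm.
Combined I = 1.838 + 0.3296 = 2.168 kg·m².
ω_f = L / I = 3366 / 2.168 = 1553 rpm.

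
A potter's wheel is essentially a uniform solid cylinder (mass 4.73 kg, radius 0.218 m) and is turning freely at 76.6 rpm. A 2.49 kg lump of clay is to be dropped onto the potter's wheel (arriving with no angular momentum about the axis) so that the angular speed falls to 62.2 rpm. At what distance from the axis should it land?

The added mass arrives with no angular momentum about the axis, and any external torque about the axis is negligible, so the system's angular momentum is conserved.
I_p = ½(4.73)(0.218)² = 0.1124 kg·m².
I_p ω_i = (I_p + m r²) ω_f ⇒ m r² = I_p(ω_i/ω_f − 1) = 0.1124(76.6/62.2 − 1) = 0.02602 kg·m².
r = √(0.02602/2.49) = 0.1022 m.

r ≈ 0.102 m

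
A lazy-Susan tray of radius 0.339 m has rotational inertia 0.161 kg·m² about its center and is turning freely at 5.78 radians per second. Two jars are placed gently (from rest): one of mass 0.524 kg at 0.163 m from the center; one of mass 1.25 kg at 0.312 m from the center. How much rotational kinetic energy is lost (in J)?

The added mass arrives with no angular momentum about the center, and any external torque about the center is negligible, so the system's angular momentum is conserved.
Added inertia Σmr² = (0.524)(0.163)² + (1.25)(0.312)² = 0.1356 kg·m²; I_f = 0.1610 + 0.1356 = 0.2966 kg·m².
ω_f = I_p ω_i / I_f = (0.1610)(5.78) / 0.2966 = 3.137 rad/s.
KE_i = ½(0.1610)(5.780 rad/s)² = 2.689 J; KE_f = ½(0.2966)(3.137)² = 1.460 J.

energy lost ≈ 1.23 J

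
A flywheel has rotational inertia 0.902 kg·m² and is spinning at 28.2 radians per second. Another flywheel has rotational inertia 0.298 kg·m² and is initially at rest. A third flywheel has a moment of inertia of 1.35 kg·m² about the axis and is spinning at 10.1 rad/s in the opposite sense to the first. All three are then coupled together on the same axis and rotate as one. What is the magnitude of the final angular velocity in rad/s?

No external torque acts about the common axis, so total angular momentum is conserved.
Taking A's sense as positive: L = (0.9020)(28.2) − (1.350)(10.1) = 11.80 kg·m²·rad/s.
Combined I = 0.9020 + 0.2980 + 1.350 = 2.550 kg·m².
ω_f = L / I = 11.80 / 2.550 = 4.628 rad/s.

|ω_f| ≈ 4.63 rad/s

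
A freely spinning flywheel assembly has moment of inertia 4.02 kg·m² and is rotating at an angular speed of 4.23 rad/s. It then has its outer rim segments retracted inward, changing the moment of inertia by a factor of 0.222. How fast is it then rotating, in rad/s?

ω₂ ≈ 19.1 rad/s

Angular momentum about the spin axis is conserved since the torque about it is zero.
I₂ = 0.222 × 4.02 = 0.8924 kg·m².
ω₂ = I₁ω₁ / I₂ = (4.020)(4.23 rad/s) / (0.8924) = 19.05 rad/s.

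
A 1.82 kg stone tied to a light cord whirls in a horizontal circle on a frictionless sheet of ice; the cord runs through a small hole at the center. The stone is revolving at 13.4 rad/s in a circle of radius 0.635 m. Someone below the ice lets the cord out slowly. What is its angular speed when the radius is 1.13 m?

ω₂ ≈ 4.23 rad/s

The constraining force is radial, so m r² ω about the center is conserved.
ω₂ = ω₁ (r₁/r₂)² = (13.4)(0.635/1.13)² = 4.232 rad/s.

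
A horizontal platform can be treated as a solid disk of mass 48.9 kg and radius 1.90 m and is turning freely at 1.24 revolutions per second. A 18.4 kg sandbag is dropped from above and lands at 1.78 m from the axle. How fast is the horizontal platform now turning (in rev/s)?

ω_f ≈ 0.747 rev/s

The added mass arrives with no angular momentum about the axle, and any external torque about the axle is negligible, so the system's angular momentum is conserved.
I_p = ½(48.9)(1.90)² = 88.26 kg·m².
Added inertia Σmr² = (18.4)(1.78)² = 58.30 kg·m²; I_f = 88.26 + 58.30 = 146.6 kg·m².
ω_f = I_p ω_i / I_f = (88.26)(1.24) / 146.6 = 0.7468 rev/s.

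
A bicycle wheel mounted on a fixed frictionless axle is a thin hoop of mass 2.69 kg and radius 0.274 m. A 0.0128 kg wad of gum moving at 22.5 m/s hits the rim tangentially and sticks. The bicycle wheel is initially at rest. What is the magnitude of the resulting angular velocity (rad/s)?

About the axle the impulsive forces during the collision are internal, so angular momentum about that axis is conserved.
I_p = (2.69)(0.274)² = 0.2020 kg·m². Taking the sense of the wad of gum's angular momentum as positive, L_{wad} = m v R = (0.0128)(22.5)(0.274) = 0.07891 kg·m²/s.
L_i = 0 + 0.07891 = 0.07891 kg·m²/s.
After sticking, I_f = I_p + m R² = 0.2020 + (0.0128)(0.274)² = 0.2029 kg·m².
ω_f = L_i / I_f = 0.07891 / 0.2029 = 0.3889 rad/s.

|ω_f| ≈ 0.389 rad/s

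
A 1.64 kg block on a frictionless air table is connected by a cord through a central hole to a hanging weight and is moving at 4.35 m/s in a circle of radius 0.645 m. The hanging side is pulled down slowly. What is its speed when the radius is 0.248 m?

v₂ ≈ 11.3 m/s

Central (radial) force ⇒ zero torque about the center ⇒ m v r is constant.
v₂ = v₁ r₁ / r₂ = (4.35)(0.645) / (0.248) = 11.31 m/s.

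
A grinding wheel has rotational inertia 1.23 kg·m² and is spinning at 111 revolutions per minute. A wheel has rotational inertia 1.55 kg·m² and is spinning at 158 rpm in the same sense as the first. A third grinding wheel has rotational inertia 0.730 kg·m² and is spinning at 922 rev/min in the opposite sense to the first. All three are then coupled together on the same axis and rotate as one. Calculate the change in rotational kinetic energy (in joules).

The coupling torques are internal; angular momentum about the shared axis is conserved.
Taking A's sense as positive: L = (1.230)(111) + (1.550)(158) − (0.7300)(922) = -291.6 kg·m²·rpm.
Combined I = 1.230 + 1.550 + 0.7300 = 3.510 kg·m².
ω_f = L / I = -291.6 / 3.510 = -83.09 rpm.
KE_i = ½ΣIω² = 3698 J; KE_f = ½(3.510)(8.701)² = 132.9 J.

ΔKE ≈ -3570 J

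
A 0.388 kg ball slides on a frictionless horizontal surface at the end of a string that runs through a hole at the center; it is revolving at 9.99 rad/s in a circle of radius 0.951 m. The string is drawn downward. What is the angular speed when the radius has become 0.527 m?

No torque about the axis ⇒ m r₁² ω₁ = m r₂² ω₂.
ω₂ = ω₁ (r₁/r₂)² = (9.99)(0.951/0.527)² = 32.53 rad/s.

ω₂ ≈ 32.5 rad/s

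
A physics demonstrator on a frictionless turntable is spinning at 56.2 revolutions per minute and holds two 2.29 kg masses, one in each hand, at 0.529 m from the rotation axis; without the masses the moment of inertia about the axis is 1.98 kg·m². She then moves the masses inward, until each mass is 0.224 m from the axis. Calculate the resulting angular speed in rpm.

ω₂ ≈ 83.0 rpm

No external torque acts about the spin axis, so angular momentum is conserved.
I₁ = 1.98 + 2(2.29)(0.529)² = 3.262 kg·m²; I₂ = 1.98 + 2(2.29)(0.224)² = 2.210 kg·m².
ω₂ = I₁ω₁ / I₂ = (3.262)(56.2 rpm) / (2.210) = 82.95 rpm.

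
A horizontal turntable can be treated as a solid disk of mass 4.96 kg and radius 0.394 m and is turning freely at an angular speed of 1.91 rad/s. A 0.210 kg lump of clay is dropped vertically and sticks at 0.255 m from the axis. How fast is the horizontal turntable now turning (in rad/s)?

ω_f ≈ 1.84 rad/s

No external torque acts about the axis; L_before = L_after.
I_p = ½(4.96)(0.394)² = 0.3850 kg·m².
Added inertia Σmr² = (0.210)(0.255)² = 0.01366 kg·m²; I_f = 0.3850 + 0.01366 = 0.3986 kg·m².
ω_f = I_p ω_i / I_f = (0.3850)(1.91) / 0.3986 = 1.845 rad/s.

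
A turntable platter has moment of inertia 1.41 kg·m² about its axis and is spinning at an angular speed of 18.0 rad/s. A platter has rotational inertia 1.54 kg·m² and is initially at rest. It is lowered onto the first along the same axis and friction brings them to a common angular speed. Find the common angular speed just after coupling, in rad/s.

|ω_f| ≈ 8.60 rad/s

The coupling torques are internal; angular momentum about the shared axis is conserved.
Taking A's sense as positive: L = (1.410)(18.0) = 25.38 kg·m²·rad/s.
Combined I = 1.410 + 1.540 = 2.950 kg·m².
ω_f = L / I = 25.38 / 2.950 = 8.603 rad/s.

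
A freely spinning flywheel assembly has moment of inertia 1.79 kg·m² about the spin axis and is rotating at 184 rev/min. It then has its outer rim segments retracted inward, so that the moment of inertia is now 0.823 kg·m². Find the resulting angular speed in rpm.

ω₂ ≈ 400 rpm

With no external torque about the axis, L is conserved: I₁ω₁ = I₂ω₂.
ω₂ = I₁ω₁ / I₂ = (1.790)(184 rpm) / (0.8230) = 400.2 rpm.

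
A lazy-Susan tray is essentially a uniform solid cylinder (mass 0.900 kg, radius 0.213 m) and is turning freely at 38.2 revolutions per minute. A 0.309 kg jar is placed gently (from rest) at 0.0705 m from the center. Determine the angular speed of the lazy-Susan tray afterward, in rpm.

ω_f ≈ 35.5 rpm

The added mass arrives with no angular momentum about the center, and any external torque about the center is negligible, so the system's angular momentum is conserved.
I_p = ½(0.900)(0.213)² = 0.02042 kg·m².
Added inertia Σmr² = (0.309)(0.0705)² = 0.001536 kg·m²; I_f = 0.02042 + 0.001536 = 0.02195 kg·m².
ω_f = I_p ω_i / I_f = (0.02042)(38.2) / 0.02195 = 35.53 rpm.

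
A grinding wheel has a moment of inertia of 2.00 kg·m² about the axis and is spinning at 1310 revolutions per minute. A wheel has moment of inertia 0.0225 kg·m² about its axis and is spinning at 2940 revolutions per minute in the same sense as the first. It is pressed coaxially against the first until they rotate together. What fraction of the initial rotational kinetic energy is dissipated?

fraction ≈ 0.0163

No external torque acts about the common axis, so total angular momentum is conserved.
Taking A's sense as positive: L = (2.000)(1310) + (0.02250)(2940) = 2686 kg·m²·rpm.
Combined I = 2.000 + 0.02250 = 2.022 kg·m².
ω_f = L / I = 2686 / 2.022 = 1328 rpm.
KE_i = ½ΣIω² = 19890 J; KE_f = ½(2.022)(139.1)² = 19560 J.
Fraction dissipated = (KE_i − KE_f)/KE_i = 0.01630.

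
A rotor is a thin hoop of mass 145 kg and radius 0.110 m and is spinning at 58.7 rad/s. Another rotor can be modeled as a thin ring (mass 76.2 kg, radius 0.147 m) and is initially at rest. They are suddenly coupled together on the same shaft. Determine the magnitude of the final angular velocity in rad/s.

|ω_f| ≈ 30.3 rad/s

The coupling torques are internal; angular momentum about the shared axis is conserved.
Moments of inertia: I_A = (145)(0.110)² = 1.754 kg·m²; I_B = (76.2)(0.147)² = 1.647 kg·m².
Taking A's sense as positive: L = (1.754)(58.7) = 103.0 kg·m²·rad/s.
Combined I = 1.754 + 1.647 = 3.401 kg·m².
ω_f = L / I = 103.0 / 3.401 = 30.28 rad/s.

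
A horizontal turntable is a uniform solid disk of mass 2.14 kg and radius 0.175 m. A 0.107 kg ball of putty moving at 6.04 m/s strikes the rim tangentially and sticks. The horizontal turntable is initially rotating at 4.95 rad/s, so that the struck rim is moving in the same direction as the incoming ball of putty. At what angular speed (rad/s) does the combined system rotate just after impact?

|ω_f| ≈ 7.64 rad/s

About the axle the impulsive forces during the collision are internal, so angular momentum about that axis is conserved.
I_p = ½(2.14)(0.175)² = 0.03277 kg·m². Taking the sense of the ball of putty's angular momentum as positive, L_{ball} = m v R = (0.107)(6.04)(0.175) = 0.1131 kg·m²/s.
L_i = +I_p ω_p + m v R = +(0.03277)(4.95) + 0.1131 = 0.2753 kg·m²/s.
After sticking, I_f = I_p + m R² = 0.03277 + (0.107)(0.175)² = 0.03605 kg·m².
ω_f = L_i / I_f = 0.2753 / 0.03605 = 7.638 rad/s.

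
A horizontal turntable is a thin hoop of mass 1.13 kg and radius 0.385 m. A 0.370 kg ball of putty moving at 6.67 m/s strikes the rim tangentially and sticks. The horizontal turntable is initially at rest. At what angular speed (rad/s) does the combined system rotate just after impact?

|ω_f| ≈ 4.27 rad/s

The axle reaction passes through the axle and exerts no torque about it; angular momentum about the axle is conserved through the impact.
I_p = (1.13)(0.385)² = 0.1675 kg·m². Taking the sense of the ball of putty's angular momentum as positive, L_{ball} = m v R = (0.370)(6.67)(0.385) = 0.9501 kg·m²/s.
L_i = 0 + 0.9501 = 0.9501 kg·m²/s.
After sticking, I_f = I_p + m R² = 0.1675 + (0.370)(0.385)² = 0.2223 kg·m².
ω_f = L_i / I_f = 0.9501 / 0.2223 = 4.273 rad/s.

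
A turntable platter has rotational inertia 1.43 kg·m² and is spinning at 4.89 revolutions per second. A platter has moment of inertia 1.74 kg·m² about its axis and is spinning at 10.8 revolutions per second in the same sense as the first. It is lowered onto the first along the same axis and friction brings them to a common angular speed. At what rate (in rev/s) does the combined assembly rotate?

The coupling torques are internal; angular momentum about the shared axis is conserved.
Taking A's sense as positive: L = (1.430)(4.89) + (1.740)(10.8) = 25.78 kg·m²·rev/s.
Combined I = 1.430 + 1.740 = 3.170 kg·m².
ω_f = L / I = 25.78 / 3.170 = 8.134 rev/s.

|ω_f| ≈ 8.13 rev/s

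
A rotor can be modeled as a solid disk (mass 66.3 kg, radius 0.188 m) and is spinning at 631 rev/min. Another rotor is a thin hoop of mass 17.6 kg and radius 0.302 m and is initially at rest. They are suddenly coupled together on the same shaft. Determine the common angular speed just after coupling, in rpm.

|ω_f| ≈ 266 rpm

The coupling torques are internal; angular momentum about the shared axis is conserved.
Moments of inertia: I_A = ½(66.3)(0.188)² = 1.172 kg·m²; I_B = (17.6)(0.302)² = 1.605 kg·m².
Taking A's sense as positive: L = (1.172)(631) = 739.3 kg·m²·rpm.
Combined I = 1.172 + 1.605 = 2.777 kg·m².
ω_f = L / I = 739.3 / 2.777 = 266.2 rpm.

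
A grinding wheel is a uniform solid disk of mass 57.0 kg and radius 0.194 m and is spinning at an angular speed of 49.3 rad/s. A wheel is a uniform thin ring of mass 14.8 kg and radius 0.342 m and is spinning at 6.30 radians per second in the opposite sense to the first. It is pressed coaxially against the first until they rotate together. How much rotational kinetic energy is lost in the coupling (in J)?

The coupling torques are internal; angular momentum about the shared axis is conserved.
Moments of inertia: I_A = ½(57.0)(0.194)² = 1.073 kg·m²; I_B = (14.8)(0.342)² = 1.731 kg·m².
Taking A's sense as positive: L = (1.073)(49.3) − (1.731)(6.30) = 41.97 kg·m²·rad/s.
Combined I = 1.073 + 1.731 = 2.804 kg·m².
ω_f = L / I = 41.97 / 2.804 = 14.97 rad/s.
KE_i = ½ΣIω² = 1338 J; KE_f = ½(2.804)(14.97)² = 314.2 J.

ΔKE lost ≈ 1020 J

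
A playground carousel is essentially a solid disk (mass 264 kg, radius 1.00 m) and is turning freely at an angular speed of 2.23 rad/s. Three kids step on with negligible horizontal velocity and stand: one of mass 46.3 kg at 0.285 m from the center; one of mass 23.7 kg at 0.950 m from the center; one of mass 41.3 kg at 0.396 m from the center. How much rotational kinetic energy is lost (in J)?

energy lost ≈ 63.4 J

No external torque acts about the center; L_before = L_after.
I_p = ½(264)(1.00)² = 132.0 kg·m².
Added inertia Σmr² = (46.3)(0.285)² + (23.7)(0.950)² + (41.3)(0.396)² = 31.63 kg·m²; I_f = 132.0 + 31.63 = 163.6 kg·m².
ω_f = I_p ω_i / I_f = (132.0)(2.23) / 163.6 = 1.799 rad/s.
KE_i = ½(132.0)(2.230 rad/s)² = 328.2 J; KE_f = ½(163.6)(1.799)² = 264.8 J.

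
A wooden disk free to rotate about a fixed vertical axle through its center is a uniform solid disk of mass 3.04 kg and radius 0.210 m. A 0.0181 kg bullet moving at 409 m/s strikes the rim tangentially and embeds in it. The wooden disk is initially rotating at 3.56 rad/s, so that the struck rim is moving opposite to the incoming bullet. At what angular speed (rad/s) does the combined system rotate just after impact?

|ω_f| ≈ 19.4 rad/s

About the axle the impulsive forces during the collision are internal, so angular momentum about that axis is conserved.
I_p = ½(3.04)(0.210)² = 0.06703 kg·m². Taking the sense of the bullet's angular momentum as positive, L_{bullet} = m v R = (0.0181)(409)(0.210) = 1.555 kg·m²/s.
L_i = −I_p ω_p + m v R = −(0.06703)(3.56) + 1.555 = 1.316 kg·m²/s.
After sticking, I_f = I_p + m R² = 0.06703 + (0.0181)(0.210)² = 0.06783 kg·m².
ω_f = L_i / I_f = 1.316 / 0.06783 = 19.40 rad/s.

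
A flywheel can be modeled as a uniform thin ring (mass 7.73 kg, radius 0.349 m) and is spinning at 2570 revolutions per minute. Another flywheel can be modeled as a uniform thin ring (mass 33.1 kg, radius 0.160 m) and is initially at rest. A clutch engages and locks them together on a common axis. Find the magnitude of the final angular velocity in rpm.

No external torque acts about the common axis, so total angular momentum is conserved.
Moments of inertia: I_A = (7.73)(0.349)² = 0.9415 kg·m²; I_B = (33.1)(0.160)² = 0.8474 kg·m².
Taking A's sense as positive: L = (0.9415)(2570) = 2420 kg·m²·rpm.
Combined I = 0.9415 + 0.8474 = 1.789 kg·m².
ω_f = L / I = 2420 / 1.789 = 1353 rpm.

|ω_f| ≈ 1350 rpm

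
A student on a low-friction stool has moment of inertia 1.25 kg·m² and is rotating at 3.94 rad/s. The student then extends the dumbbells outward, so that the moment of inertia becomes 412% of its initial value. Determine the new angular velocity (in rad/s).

ω₂ ≈ 0.956 rad/s

With no external torque about the axis, L is conserved: I₁ω₁ = I₂ω₂.
I₂ = 4.12 × 1.25 = 5.150 kg·m².
ω₂ = I₁ω₁ / I₂ = (1.250)(3.94 rad/s) / (5.150) = 0.9563 rad/s.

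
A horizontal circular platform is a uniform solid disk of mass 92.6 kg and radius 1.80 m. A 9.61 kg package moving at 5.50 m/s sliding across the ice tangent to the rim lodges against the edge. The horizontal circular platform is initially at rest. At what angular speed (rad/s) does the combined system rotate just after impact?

About the central axle the impulsive forces during the collision are internal, so angular momentum about that axis is conserved.
I_p = ½(92.6)(1.80)² = 150.0 kg·m². Taking the sense of the package's angular momentum as positive, L_{package} = m v R = (9.61)(5.50)(1.80) = 95.14 kg·m²/s.
L_i = 0 + 95.14 = 95.14 kg·m²/s.
After sticking, I_f = I_p + m R² = 150.0 + (9.61)(1.80)² = 181.1 kg·m².
ω_f = L_i / I_f = 95.14 / 181.1 = 0.5252 rad/s.

|ω_f| ≈ 0.525 rad/s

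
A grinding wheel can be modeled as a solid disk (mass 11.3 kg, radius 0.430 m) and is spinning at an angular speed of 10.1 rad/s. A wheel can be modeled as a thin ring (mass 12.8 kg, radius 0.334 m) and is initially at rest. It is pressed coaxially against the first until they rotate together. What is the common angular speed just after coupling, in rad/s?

|ω_f| ≈ 4.27 rad/s

No external torque acts about the common axis, so total angular momentum is conserved.
Moments of inertia: I_A = ½(11.3)(0.430)² = 1.045 kg·m²; I_B = (12.8)(0.334)² = 1.428 kg·m².
Taking A's sense as positive: L = (1.045)(10.1) = 10.55 kg·m²·rad/s.
Combined I = 1.045 + 1.428 = 2.473 kg·m².
ω_f = L / I = 10.55 / 2.473 = 4.267 rad/s.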